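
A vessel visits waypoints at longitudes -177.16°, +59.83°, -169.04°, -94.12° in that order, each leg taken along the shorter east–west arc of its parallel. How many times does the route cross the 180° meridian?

2

Leg 1: -177.16° → +59.83°, shortest Δλ = -123.01° (west) — crosses 180°.
Leg 2: +59.83° → -169.04°, shortest Δλ = 131.13° (east) — crosses 180°.
Leg 3: -169.04° → -94.12°, shortest Δλ = 74.92° (east) — does not cross 180°.
Total crossings: 2.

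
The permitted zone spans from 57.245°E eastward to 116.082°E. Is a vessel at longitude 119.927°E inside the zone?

Band width going east from +57.245° to +116.082°: ((116.082 − 57.245) mod 360) = 58.837°.
Offset of +119.927° east of the west edge: ((119.927 − 57.245) mod 360) = 62.682°.
62.682° > 58.837° ⇒ outside.

No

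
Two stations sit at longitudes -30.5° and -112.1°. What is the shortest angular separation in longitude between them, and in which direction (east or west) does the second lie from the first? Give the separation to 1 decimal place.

Raw difference: -112.1 − -30.5 = -81.6°.
Normalise into (−180°, 180°]: -81.6° stays -81.6°.
Negative ⇒ the second point lies to the west; separation 81.6°.

81.6° west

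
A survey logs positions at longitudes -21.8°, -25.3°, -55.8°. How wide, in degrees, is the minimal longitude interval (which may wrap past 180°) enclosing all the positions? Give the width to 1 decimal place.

34.0°

Sort the longitudes: -55.8°, -25.3°, -21.8°.
Eastward gaps between consecutive values (wrapping around): 30.5°, 3.5°, 326.0°.
Largest gap = 326.0° ⇒ minimal covering band is its complement: 360° − 326.0° = 34.0°.
Band runs from -55.8° eastward to -21.8°.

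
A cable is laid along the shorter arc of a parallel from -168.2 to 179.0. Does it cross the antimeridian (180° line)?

Yes

Naïve |179.0 − -168.2| = 347.2° > 180°, so the shorter arc goes the other way round — across 180°.
Signed shortest Δλ = ((179.0 − -168.2 + 180) mod 360) − 180 = -12.8°.
Going west by 12.8° from -168.2° passes through 180° before reaching +179.0°.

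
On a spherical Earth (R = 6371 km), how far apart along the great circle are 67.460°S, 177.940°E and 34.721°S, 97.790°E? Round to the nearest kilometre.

6066 km

Δλ = 97.790 − 177.940 = -80.150°.
Δφ = -34.721 − -67.460 = 32.739°.
a = sin²(Δφ/2) + cos φ₁ · cos φ₂ · sin²(Δλ/2) = 0.210015.
c = 2·atan2(√a, √(1−a)) = 0.95210 rad → d = 6371·c ≈ 6065.85 km.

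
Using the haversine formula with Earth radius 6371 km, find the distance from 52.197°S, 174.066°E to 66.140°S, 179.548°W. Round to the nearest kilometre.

1591 km

Δλ = -179.548 − 174.066 = -353.614°; wrapped into (−180°, 180°]: 6.386°.
Δφ = -66.140 − -52.197 = -13.943°.
a = sin²(Δφ/2) + cos φ₁ · cos φ₂ · sin²(Δλ/2) = 0.015501.
c = 2·atan2(√a, √(1−a)) = 0.24966 rad → d = 6371·c ≈ 1590.56 km.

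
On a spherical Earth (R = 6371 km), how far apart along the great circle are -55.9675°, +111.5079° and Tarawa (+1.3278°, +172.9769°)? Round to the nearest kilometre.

Δλ = 172.9769 − 111.5079 = 61.4690°.
Δφ = 1.3278 − -55.9675 = 57.2953°.
a = sin²(Δφ/2) + cos φ₁ · cos φ₂ · sin²(Δλ/2) = 0.375981.
c = 2·atan2(√a, √(1−a)) = 1.32014 rad → d = 6371·c ≈ 8410.62 km.

8411 km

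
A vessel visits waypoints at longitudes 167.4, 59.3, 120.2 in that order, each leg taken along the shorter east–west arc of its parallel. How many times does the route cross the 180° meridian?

0

Leg 1: +167.4° → +59.3°, shortest Δλ = -108.1° (west) — does not cross 180°.
Leg 2: +59.3° → +120.2°, shortest Δλ = 60.9° (east) — does not cross 180°.
Total crossings: 0.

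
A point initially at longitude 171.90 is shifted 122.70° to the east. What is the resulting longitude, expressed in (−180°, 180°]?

Start at +171.90°; shift +122.70° → +294.60°.
+294.60° lies outside (−180°, 180°]; subtract 360° → -65.40°.

-65.40°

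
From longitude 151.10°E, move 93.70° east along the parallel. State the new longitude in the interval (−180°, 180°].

115.20°W

Start at +151.10°; shift +93.70° → +244.80°.
+244.80° lies outside (−180°, 180°]; subtract 360° → -115.20°.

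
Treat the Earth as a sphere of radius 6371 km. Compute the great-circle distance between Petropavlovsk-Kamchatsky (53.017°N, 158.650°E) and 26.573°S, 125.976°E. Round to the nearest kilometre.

9398 km

Δλ = 125.976 − 158.650 = -32.674°.
Δφ = -26.573 − 53.017 = -79.590°.
a = sin²(Δφ/2) + cos φ₁ · cos φ₂ · sin²(Δλ/2) = 0.452225.
c = 2·atan2(√a, √(1−a)) = 1.47510 rad → d = 6371·c ≈ 9397.86 km.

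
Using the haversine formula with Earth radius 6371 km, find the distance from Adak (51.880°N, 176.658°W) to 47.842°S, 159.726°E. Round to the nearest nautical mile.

6109 nmi

Δλ = 159.726 − -176.658 = 336.384°; wrapped into (−180°, 180°]: -23.616°.
Δφ = -47.842 − 51.880 = -99.722°.
a = sin²(Δφ/2) + cos φ₁ · cos φ₂ · sin²(Δλ/2) = 0.601784.
c = 2·atan2(√a, √(1−a)) = 1.77580 rad → d = 6371·c ≈ 11313.60 km ≈ 6108.85 nmi.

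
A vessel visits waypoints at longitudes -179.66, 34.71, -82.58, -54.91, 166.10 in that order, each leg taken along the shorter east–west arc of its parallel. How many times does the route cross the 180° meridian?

Leg 1: -179.66° → +34.71°, shortest Δλ = -145.63° (west) — crosses 180°.
Leg 2: +34.71° → -82.58°, shortest Δλ = -117.29° (west) — does not cross 180°.
Leg 3: -82.58° → -54.91°, shortest Δλ = 27.67° (east) — does not cross 180°.
Leg 4: -54.91° → +166.10°, shortest Δλ = -138.99° (west) — crosses 180°.
Total crossings: 2.

2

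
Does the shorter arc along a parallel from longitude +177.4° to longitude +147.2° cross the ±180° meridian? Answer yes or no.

Signed shortest Δλ = ((147.2 − 177.4 + 180) mod 360) − 180 = -30.2°.
Going west by 30.2° from +177.4° reaches +147.2° without touching 180°.

No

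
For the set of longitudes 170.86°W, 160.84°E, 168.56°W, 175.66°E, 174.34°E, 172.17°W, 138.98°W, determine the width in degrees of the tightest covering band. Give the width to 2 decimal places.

60.18°

Sort the longitudes: -172.17°, -170.86°, -168.56°, -138.98°, +160.84°, +174.34°, +175.66°.
Eastward gaps between consecutive values (wrapping around): 1.31°, 2.30°, 29.58°, 299.82°, 13.50°, 1.32°, 12.17°.
Largest gap = 299.82° ⇒ minimal covering band is its complement: 360° − 299.82° = 60.18°.
Band runs from +160.84° eastward to -138.98°, crossing the antimeridian.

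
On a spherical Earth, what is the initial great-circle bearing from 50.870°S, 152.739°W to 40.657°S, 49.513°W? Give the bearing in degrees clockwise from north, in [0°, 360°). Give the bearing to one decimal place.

Δλ = -49.513 − -152.739 = 103.226°.
θ = atan2( sin Δλ · cos φ₂ , cos φ₁ · sin φ₂ − sin φ₁ · cos φ₂ · cos Δλ )
  = atan2(0.73850, -0.54581) = 126.467° → normalised to [0°, 360°): 126.467°.

126.5°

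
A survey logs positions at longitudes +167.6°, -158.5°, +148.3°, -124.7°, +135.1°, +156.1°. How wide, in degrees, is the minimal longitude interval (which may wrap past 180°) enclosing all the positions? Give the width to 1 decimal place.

Sort the longitudes: -158.5°, -124.7°, +135.1°, +148.3°, +156.1°, +167.6°.
Eastward gaps between consecutive values (wrapping around): 33.8°, 259.8°, 13.2°, 7.8°, 11.5°, 33.9°.
Largest gap = 259.8° ⇒ minimal covering band is its complement: 360° − 259.8° = 100.2°.
Band runs from +135.1° eastward to -124.7°, crossing the antimeridian.

100.2°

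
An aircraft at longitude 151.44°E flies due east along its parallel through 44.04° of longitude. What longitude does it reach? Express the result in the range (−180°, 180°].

164.52°W

Start at +151.44°; shift +44.04° → +195.48°.
+195.48° lies outside (−180°, 180°]; subtract 360° → -164.52°.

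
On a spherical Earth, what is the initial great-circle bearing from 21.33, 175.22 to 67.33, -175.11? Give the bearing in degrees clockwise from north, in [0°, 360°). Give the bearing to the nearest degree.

Δλ = -175.11 − 175.22 = -350.33°; wrapped into (−180°, 180°]: 9.67°.
θ = atan2( sin Δλ · cos φ₂ , cos φ₁ · sin φ₂ − sin φ₁ · cos φ₂ · cos Δλ )
  = atan2(0.06474, 0.72133) = 5.129° → normalised to [0°, 360°): 5.129°.

5°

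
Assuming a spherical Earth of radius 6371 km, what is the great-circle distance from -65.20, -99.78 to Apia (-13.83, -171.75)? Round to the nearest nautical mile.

Δλ = -171.75 − -99.78 = -71.97°.
Δφ = -13.83 − -65.20 = 51.37°.
a = sin²(Δφ/2) + cos φ₁ · cos φ₂ · sin²(Δλ/2) = 0.328470.
c = 2·atan2(√a, √(1−a)) = 1.22062 rad → d = 6371·c ≈ 7776.59 km ≈ 4199.03 nmi.

4199 nmi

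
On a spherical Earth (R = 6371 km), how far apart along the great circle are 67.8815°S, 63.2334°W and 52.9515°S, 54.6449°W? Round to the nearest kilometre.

Δλ = -54.6449 − -63.2334 = 8.5885°.
Δφ = -52.9515 − -67.8815 = 14.9300°.
a = sin²(Δφ/2) + cos φ₁ · cos φ₂ · sin²(Δλ/2) = 0.018151.
c = 2·atan2(√a, √(1−a)) = 0.27028 rad → d = 6371·c ≈ 1721.92 km.

1722 km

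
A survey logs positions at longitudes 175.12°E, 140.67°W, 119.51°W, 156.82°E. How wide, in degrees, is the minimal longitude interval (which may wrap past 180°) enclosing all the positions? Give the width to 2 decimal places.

83.67°

Sort the longitudes: -140.67°, -119.51°, +156.82°, +175.12°.
Eastward gaps between consecutive values (wrapping around): 21.16°, 276.33°, 18.30°, 44.21°.
Largest gap = 276.33° ⇒ minimal covering band is its complement: 360° − 276.33° = 83.67°.
Band runs from +156.82° eastward to -119.51°, crossing the antimeridian.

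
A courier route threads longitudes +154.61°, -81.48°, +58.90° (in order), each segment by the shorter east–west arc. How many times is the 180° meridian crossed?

Leg 1: +154.61° → -81.48°, shortest Δλ = 123.91° (east) — crosses 180°.
Leg 2: -81.48° → +58.90°, shortest Δλ = 140.38° (east) — does not cross 180°.
Total crossings: 1.

1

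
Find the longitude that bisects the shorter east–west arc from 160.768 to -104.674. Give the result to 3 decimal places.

Signed shortest Δλ from +160.768° to -104.674° is +94.558°.
Midpoint longitude = +160.768° + (+94.558°)/2 = +160.768° + 47.279° = +208.047°.
Normalise into (−180°, 180°]: -151.953°.
(The naïve average (+160.768 + -104.674)/2 = 28.047° is on the wrong side of the globe.)

-151.953°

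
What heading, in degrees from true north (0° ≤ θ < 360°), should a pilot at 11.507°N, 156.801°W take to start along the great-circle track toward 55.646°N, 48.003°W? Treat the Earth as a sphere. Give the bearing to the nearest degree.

Δλ = -48.003 − -156.801 = 108.798°.
θ = atan2( sin Δλ · cos φ₂ , cos φ₁ · sin φ₂ − sin φ₁ · cos φ₂ · cos Δλ )
  = atan2(0.53420, 0.84525) = 32.293° → normalised to [0°, 360°): 32.293°.

32°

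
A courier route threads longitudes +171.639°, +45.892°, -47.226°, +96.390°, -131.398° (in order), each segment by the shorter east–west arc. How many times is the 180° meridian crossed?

Leg 1: +171.639° → +45.892°, shortest Δλ = -125.747° (west) — does not cross 180°.
Leg 2: +45.892° → -47.226°, shortest Δλ = -93.118° (west) — does not cross 180°.
Leg 3: -47.226° → +96.390°, shortest Δλ = 143.616° (east) — does not cross 180°.
Leg 4: +96.390° → -131.398°, shortest Δλ = 132.212° (east) — crosses 180°.
Total crossings: 1.

1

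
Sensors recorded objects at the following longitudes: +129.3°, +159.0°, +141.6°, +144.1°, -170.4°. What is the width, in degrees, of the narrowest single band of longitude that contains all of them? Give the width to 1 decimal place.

Sort the longitudes: -170.4°, +129.3°, +141.6°, +144.1°, +159.0°.
Eastward gaps between consecutive values (wrapping around): 299.7°, 12.3°, 2.5°, 14.9°, 30.6°.
Largest gap = 299.7° ⇒ minimal covering band is its complement: 360° − 299.7° = 60.3°.
Band runs from +129.3° eastward to -170.4°, crossing the antimeridian.

60.3°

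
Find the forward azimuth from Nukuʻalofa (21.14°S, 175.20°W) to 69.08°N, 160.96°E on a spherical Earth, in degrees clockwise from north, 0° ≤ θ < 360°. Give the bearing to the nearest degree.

Δλ = 160.96 − -175.20 = 336.16°; wrapped into (−180°, 180°]: -23.84°.
θ = atan2( sin Δλ · cos φ₂ , cos φ₁ · sin φ₂ − sin φ₁ · cos φ₂ · cos Δλ )
  = atan2(-0.14432, 0.98901) = -8.302° → normalised to [0°, 360°): 351.698°.

352°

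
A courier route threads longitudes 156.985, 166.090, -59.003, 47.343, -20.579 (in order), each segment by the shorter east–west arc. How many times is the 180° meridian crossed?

1

Leg 1: +156.985° → +166.090°, shortest Δλ = 9.105° (east) — does not cross 180°.
Leg 2: +166.090° → -59.003°, shortest Δλ = 134.907° (east) — crosses 180°.
Leg 3: -59.003° → +47.343°, shortest Δλ = 106.346° (east) — does not cross 180°.
Leg 4: +47.343° → -20.579°, shortest Δλ = -67.922° (west) — does not cross 180°.
Total crossings: 1.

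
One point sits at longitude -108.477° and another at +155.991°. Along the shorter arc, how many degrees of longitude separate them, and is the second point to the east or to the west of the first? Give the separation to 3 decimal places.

Raw difference: 155.991 − -108.477 = 264.468°.
Normalise into (−180°, 180°]: 264.468° − 360° = -95.532°.
Negative ⇒ the second point lies to the west; separation 95.532°.

95.532° west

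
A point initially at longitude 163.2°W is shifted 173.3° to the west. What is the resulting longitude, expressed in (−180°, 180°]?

23.5°E

Start at -163.2°; shift −173.3° → -336.5°.
-336.5° lies outside (−180°, 180°]; add 360° → +23.5°.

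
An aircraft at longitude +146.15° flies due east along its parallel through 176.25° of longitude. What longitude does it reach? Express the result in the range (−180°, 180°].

-37.60°

Start at +146.15°; shift +176.25° → +322.40°.
+322.40° lies outside (−180°, 180°]; subtract 360° → -37.60°.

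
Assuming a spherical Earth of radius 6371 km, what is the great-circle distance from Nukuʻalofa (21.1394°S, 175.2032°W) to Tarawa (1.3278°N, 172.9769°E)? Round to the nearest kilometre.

Δλ = 172.9769 − -175.2032 = 348.1801°; wrapped into (−180°, 180°]: -11.8199°.
Δφ = 1.3278 − -21.1394 = 22.4672°.
a = sin²(Δφ/2) + cos φ₁ · cos φ₂ · sin²(Δλ/2) = 0.047837.
c = 2·atan2(√a, √(1−a)) = 0.44100 rad → d = 6371·c ≈ 2809.59 km.

2810 km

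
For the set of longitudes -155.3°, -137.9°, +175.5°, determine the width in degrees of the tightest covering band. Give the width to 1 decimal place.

46.6°

Sort the longitudes: -155.3°, -137.9°, +175.5°.
Eastward gaps between consecutive values (wrapping around): 17.4°, 313.4°, 29.2°.
Largest gap = 313.4° ⇒ minimal covering band is its complement: 360° − 313.4° = 46.6°.
Band runs from +175.5° eastward to -137.9°, crossing the antimeridian.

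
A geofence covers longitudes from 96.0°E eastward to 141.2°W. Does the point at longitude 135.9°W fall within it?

Band width going east from +96.0° to -141.2°: ((-141.2 − 96.0) mod 360) = 122.8°.
Offset of -135.9° east of the west edge: ((-135.9 − 96.0) mod 360) = 128.1°.
128.1° > 122.8° ⇒ outside.

No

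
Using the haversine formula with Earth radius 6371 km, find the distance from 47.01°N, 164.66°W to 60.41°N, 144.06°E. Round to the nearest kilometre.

3575 km

Δλ = 144.06 − -164.66 = 308.72°; wrapped into (−180°, 180°]: -51.28°.
Δφ = 60.41 − 47.01 = 13.40°.
a = sin²(Δφ/2) + cos φ₁ · cos φ₂ · sin²(Δλ/2) = 0.076657.
c = 2·atan2(√a, √(1−a)) = 0.56107 rad → d = 6371·c ≈ 3574.58 km.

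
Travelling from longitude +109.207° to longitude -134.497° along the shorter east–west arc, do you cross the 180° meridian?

Yes

Naïve |-134.497 − 109.207| = 243.704° > 180°, so the shorter arc goes the other way round — across 180°.
Signed shortest Δλ = ((-134.497 − 109.207 + 180) mod 360) − 180 = 116.296°.
Going east by 116.296° from +109.207° passes through 180° before reaching -134.497°.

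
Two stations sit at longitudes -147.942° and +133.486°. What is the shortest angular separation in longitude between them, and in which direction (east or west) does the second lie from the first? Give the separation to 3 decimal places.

Raw difference: 133.486 − -147.942 = 281.428°.
Normalise into (−180°, 180°]: 281.428° − 360° = -78.572°.
Negative ⇒ the second point lies to the west; separation 78.572°.

78.572° west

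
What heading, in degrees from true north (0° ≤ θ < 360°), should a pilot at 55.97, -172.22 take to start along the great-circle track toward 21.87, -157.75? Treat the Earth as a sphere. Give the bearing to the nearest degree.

157°

Δλ = -157.75 − -172.22 = 14.47°.
θ = atan2( sin Δλ · cos φ₂ , cos φ₁ · sin φ₂ − sin φ₁ · cos φ₂ · cos Δλ )
  = atan2(0.23189, -0.53624) = 156.615° → normalised to [0°, 360°): 156.615°.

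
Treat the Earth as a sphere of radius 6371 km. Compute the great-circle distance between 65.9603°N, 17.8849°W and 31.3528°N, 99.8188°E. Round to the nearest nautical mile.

4307 nmi

Δλ = 99.8188 − -17.8849 = 117.7037°.
Δφ = 31.3528 − 65.9603 = -34.6075°.
a = sin²(Δφ/2) + cos φ₁ · cos φ₂ · sin²(Δλ/2) = 0.343277.
c = 2·atan2(√a, √(1−a)) = 1.25198 rad → d = 6371·c ≈ 7976.35 km ≈ 4306.88 nmi.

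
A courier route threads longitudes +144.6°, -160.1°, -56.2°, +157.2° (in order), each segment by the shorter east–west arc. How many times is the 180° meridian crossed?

Leg 1: +144.6° → -160.1°, shortest Δλ = 55.3° (east) — crosses 180°.
Leg 2: -160.1° → -56.2°, shortest Δλ = 103.9° (east) — does not cross 180°.
Leg 3: -56.2° → +157.2°, shortest Δλ = -146.6° (west) — crosses 180°.
Total crossings: 2.

2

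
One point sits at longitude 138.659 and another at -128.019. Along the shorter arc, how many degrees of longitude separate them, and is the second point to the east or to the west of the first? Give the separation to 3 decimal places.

Raw difference: -128.019 − 138.659 = -266.678°.
Normalise into (−180°, 180°]: -266.678° + 360° = 93.322°.
Positive ⇒ the second point lies to the east; separation 93.322°.

93.322° east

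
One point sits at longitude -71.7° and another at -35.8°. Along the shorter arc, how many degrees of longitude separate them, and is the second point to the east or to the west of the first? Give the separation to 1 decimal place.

Raw difference: -35.8 − -71.7 = 35.9°.
Normalise into (−180°, 180°]: 35.9° stays 35.9°.
Positive ⇒ the second point lies to the east; separation 35.9°.

35.9° east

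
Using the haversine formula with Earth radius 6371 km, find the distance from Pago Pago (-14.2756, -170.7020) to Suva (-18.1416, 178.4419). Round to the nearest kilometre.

Δλ = 178.4419 − -170.7020 = 349.1439°; wrapped into (−180°, 180°]: -10.8561°.
Δφ = -18.1416 − -14.2756 = -3.8660°.
a = sin²(Δφ/2) + cos φ₁ · cos φ₂ · sin²(Δλ/2) = 0.009379.
c = 2·atan2(√a, √(1−a)) = 0.19399 rad → d = 6371·c ≈ 1235.92 km.

1236 km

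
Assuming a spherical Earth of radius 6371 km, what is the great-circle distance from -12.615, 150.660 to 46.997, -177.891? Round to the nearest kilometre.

7329 km

Δλ = -177.891 − 150.660 = -328.551°; wrapped into (−180°, 180°]: 31.449°.
Δφ = 46.997 − -12.615 = 59.612°.
a = sin²(Δφ/2) + cos φ₁ · cos φ₂ · sin²(Δλ/2) = 0.295958.
c = 2·atan2(√a, √(1−a)) = 1.15044 rad → d = 6371·c ≈ 7329.47 km.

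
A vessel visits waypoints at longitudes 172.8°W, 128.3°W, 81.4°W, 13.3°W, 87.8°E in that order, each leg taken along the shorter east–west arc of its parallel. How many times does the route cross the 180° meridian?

0

Leg 1: -172.8° → -128.3°, shortest Δλ = 44.5° (east) — does not cross 180°.
Leg 2: -128.3° → -81.4°, shortest Δλ = 46.9° (east) — does not cross 180°.
Leg 3: -81.4° → -13.3°, shortest Δλ = 68.1° (east) — does not cross 180°.
Leg 4: -13.3° → +87.8°, shortest Δλ = 101.1° (east) — does not cross 180°.
Total crossings: 0.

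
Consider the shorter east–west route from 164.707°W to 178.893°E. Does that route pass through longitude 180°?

Naïve |178.893 − -164.707| = 343.6° > 180°, so the shorter arc goes the other way round — across 180°.
Signed shortest Δλ = ((178.893 − -164.707 + 180) mod 360) − 180 = -16.4°.
Going west by 16.4° from -164.707° passes through 180° before reaching +178.893°.

Yes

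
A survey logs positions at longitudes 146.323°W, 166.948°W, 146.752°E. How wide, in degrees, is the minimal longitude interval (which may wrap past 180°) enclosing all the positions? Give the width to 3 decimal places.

Sort the longitudes: -166.948°, -146.323°, +146.752°.
Eastward gaps between consecutive values (wrapping around): 20.625°, 293.075°, 46.300°.
Largest gap = 293.075° ⇒ minimal covering band is its complement: 360° − 293.075° = 66.925°.
Band runs from +146.752° eastward to -146.323°, crossing the antimeridian.

66.925°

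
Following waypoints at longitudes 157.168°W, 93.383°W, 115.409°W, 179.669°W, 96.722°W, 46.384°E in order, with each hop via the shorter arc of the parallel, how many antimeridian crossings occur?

0

Leg 1: -157.168° → -93.383°, shortest Δλ = 63.785° (east) — does not cross 180°.
Leg 2: -93.383° → -115.409°, shortest Δλ = -22.026° (west) — does not cross 180°.
Leg 3: -115.409° → -179.669°, shortest Δλ = -64.26° (west) — does not cross 180°.
Leg 4: -179.669° → -96.722°, shortest Δλ = 82.947° (east) — does not cross 180°.
Leg 5: -96.722° → +46.384°, shortest Δλ = 143.106° (east) — does not cross 180°.
Total crossings: 0.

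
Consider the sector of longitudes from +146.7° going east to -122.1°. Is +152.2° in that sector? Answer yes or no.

Yes

Band width going east from +146.7° to -122.1°: ((-122.1 − 146.7) mod 360) = 91.2°.
Offset of +152.2° east of the west edge: ((152.2 − 146.7) mod 360) = 5.5°.
5.5° ≤ 91.2° ⇒ inside.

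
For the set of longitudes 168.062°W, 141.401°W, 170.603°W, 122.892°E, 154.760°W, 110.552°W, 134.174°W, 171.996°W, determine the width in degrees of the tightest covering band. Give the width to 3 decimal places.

Sort the longitudes: -171.996°, -170.603°, -168.062°, -154.760°, -141.401°, -134.174°, -110.552°, +122.892°.
Eastward gaps between consecutive values (wrapping around): 1.393°, 2.541°, 13.302°, 13.359°, 7.227°, 23.622°, 233.444°, 65.112°.
Largest gap = 233.444° ⇒ minimal covering band is its complement: 360° − 233.444° = 126.556°.
Band runs from +122.892° eastward to -110.552°, crossing the antimeridian.

126.556°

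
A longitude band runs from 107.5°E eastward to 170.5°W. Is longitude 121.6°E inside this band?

Yes

Band width going east from +107.5° to -170.5°: ((-170.5 − 107.5) mod 360) = 82.0°.
Offset of +121.6° east of the west edge: ((121.6 − 107.5) mod 360) = 14.1°.
14.1° ≤ 82.0° ⇒ inside.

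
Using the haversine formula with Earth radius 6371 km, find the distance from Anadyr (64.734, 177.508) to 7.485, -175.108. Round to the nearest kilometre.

6392 km

Δλ = -175.108 − 177.508 = -352.616°; wrapped into (−180°, 180°]: 7.384°.
Δφ = 7.485 − 64.734 = -57.249°.
a = sin²(Δφ/2) + cos φ₁ · cos φ₂ · sin²(Δλ/2) = 0.231260.
c = 2·atan2(√a, √(1−a)) = 1.00335 rad → d = 6371·c ≈ 6392.35 km.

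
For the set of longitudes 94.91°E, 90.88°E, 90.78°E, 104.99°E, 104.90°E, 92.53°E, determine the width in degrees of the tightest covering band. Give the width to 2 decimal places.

Sort the longitudes: +90.78°, +90.88°, +92.53°, +94.91°, +104.90°, +104.99°.
Eastward gaps between consecutive values (wrapping around): 0.10°, 1.65°, 2.38°, 9.99°, 0.09°, 345.79°.
Largest gap = 345.79° ⇒ minimal covering band is its complement: 360° − 345.79° = 14.21°.
Band runs from +90.78° eastward to +104.99°.

14.21°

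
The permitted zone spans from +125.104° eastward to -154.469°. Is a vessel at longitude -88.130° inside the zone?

No

Band width going east from +125.104° to -154.469°: ((-154.469 − 125.104) mod 360) = 80.427°.
Offset of -88.130° east of the west edge: ((-88.130 − 125.104) mod 360) = 146.766°.
146.766° > 80.427° ⇒ outside.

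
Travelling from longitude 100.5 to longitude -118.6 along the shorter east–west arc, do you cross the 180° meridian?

Yes

Naïve |-118.6 − 100.5| = 219.1° > 180°, so the shorter arc goes the other way round — across 180°.
Signed shortest Δλ = ((-118.6 − 100.5 + 180) mod 360) − 180 = 140.9°.
Going east by 140.9° from +100.5° passes through 180° before reaching -118.6°.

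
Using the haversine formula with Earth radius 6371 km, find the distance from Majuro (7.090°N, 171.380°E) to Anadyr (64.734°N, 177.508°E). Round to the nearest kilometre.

6428 km

Δλ = 177.508 − 171.380 = 6.128°.
Δφ = 64.734 − 7.090 = 57.644°.
a = sin²(Δφ/2) + cos φ₁ · cos φ₂ · sin²(Δλ/2) = 0.233621.
c = 2·atan2(√a, √(1−a)) = 1.00894 rad → d = 6371·c ≈ 6427.96 km.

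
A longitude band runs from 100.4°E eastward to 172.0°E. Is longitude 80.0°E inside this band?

Band width going east from +100.4° to +172.0°: ((172.0 − 100.4) mod 360) = 71.6°.
Offset of +80.0° east of the west edge: ((80.0 − 100.4) mod 360) = 339.6°.
339.6° > 71.6° ⇒ outside.

No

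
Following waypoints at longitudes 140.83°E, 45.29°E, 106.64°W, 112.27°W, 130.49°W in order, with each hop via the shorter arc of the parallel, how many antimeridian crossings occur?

Leg 1: +140.83° → +45.29°, shortest Δλ = -95.54° (west) — does not cross 180°.
Leg 2: +45.29° → -106.64°, shortest Δλ = -151.93° (west) — does not cross 180°.
Leg 3: -106.64° → -112.27°, shortest Δλ = -5.63° (west) — does not cross 180°.
Leg 4: -112.27° → -130.49°, shortest Δλ = -18.22° (west) — does not cross 180°.
Total crossings: 0.

0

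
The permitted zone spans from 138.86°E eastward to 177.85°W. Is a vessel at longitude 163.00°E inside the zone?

Yes

Band width going east from +138.86° to -177.85°: ((-177.85 − 138.86) mod 360) = 43.29°.
Offset of +163.00° east of the west edge: ((163.00 − 138.86) mod 360) = 24.14°.
24.14° ≤ 43.29° ⇒ inside.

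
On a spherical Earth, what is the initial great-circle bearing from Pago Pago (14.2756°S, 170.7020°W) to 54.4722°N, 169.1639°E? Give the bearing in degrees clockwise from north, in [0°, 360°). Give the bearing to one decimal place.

Δλ = 169.1639 − -170.7020 = 339.8659°; wrapped into (−180°, 180°]: -20.1341°.
θ = atan2( sin Δλ · cos φ₂ , cos φ₁ · sin φ₂ − sin φ₁ · cos φ₂ · cos Δλ )
  = atan2(-0.20002, 0.92324) = -12.225° → normalised to [0°, 360°): 347.775°.

347.8°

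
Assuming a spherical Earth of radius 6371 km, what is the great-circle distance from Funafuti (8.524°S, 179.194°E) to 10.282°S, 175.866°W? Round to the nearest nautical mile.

Δλ = -175.866 − 179.194 = -355.060°; wrapped into (−180°, 180°]: 4.940°.
Δφ = -10.282 − -8.524 = -1.758°.
a = sin²(Δφ/2) + cos φ₁ · cos φ₂ · sin²(Δλ/2) = 0.002043.
c = 2·atan2(√a, √(1−a)) = 0.09042 rad → d = 6371·c ≈ 576.08 km ≈ 311.06 nmi.

311 nmi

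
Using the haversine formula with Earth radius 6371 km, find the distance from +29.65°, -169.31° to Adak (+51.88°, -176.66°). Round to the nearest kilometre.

2545 km

Δλ = -176.66 − -169.31 = -7.35°.
Δφ = 51.88 − 29.65 = 22.23°.
a = sin²(Δφ/2) + cos φ₁ · cos φ₂ · sin²(Δλ/2) = 0.039368.
c = 2·atan2(√a, √(1−a)) = 0.39948 rad → d = 6371·c ≈ 2545.07 km.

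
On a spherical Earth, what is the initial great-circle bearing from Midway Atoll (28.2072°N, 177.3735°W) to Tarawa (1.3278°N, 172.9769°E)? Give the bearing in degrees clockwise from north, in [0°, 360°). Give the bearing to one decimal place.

200.6°

Δλ = 172.9769 − -177.3735 = 350.3504°; wrapped into (−180°, 180°]: -9.6496°.
θ = atan2( sin Δλ · cos φ₂ , cos φ₁ · sin φ₂ − sin φ₁ · cos φ₂ · cos Δλ )
  = atan2(-0.16758, -0.44543) = -159.383° → normalised to [0°, 360°): 200.617°.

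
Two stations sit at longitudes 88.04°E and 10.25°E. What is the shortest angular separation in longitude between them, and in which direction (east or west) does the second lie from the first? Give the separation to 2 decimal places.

Raw difference: 10.25 − 88.04 = -77.79°.
Normalise into (−180°, 180°]: -77.79° stays -77.79°.
Negative ⇒ the second point lies to the west; separation 77.79°.

77.79° west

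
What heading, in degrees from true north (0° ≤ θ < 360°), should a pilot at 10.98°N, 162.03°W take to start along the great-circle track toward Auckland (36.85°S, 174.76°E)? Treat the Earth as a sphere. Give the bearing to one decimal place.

Δλ = 174.76 − -162.03 = 336.79°; wrapped into (−180°, 180°]: -23.21°.
θ = atan2( sin Δλ · cos φ₂ , cos φ₁ · sin φ₂ − sin φ₁ · cos φ₂ · cos Δλ )
  = atan2(-0.31536, -0.72882) = -156.602° → normalised to [0°, 360°): 203.398°.

203.4°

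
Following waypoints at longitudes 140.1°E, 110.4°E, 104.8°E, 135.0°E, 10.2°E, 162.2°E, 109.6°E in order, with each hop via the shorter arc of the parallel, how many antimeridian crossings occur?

Leg 1: +140.1° → +110.4°, shortest Δλ = -29.7° (west) — does not cross 180°.
Leg 2: +110.4° → +104.8°, shortest Δλ = -5.6° (west) — does not cross 180°.
Leg 3: +104.8° → +135.0°, shortest Δλ = 30.2° (east) — does not cross 180°.
Leg 4: +135.0° → +10.2°, shortest Δλ = -124.8° (west) — does not cross 180°.
Leg 5: +10.2° → +162.2°, shortest Δλ = 152.0° (east) — does not cross 180°.
Leg 6: +162.2° → +109.6°, shortest Δλ = -52.6° (west) — does not cross 180°.
Total crossings: 0.

0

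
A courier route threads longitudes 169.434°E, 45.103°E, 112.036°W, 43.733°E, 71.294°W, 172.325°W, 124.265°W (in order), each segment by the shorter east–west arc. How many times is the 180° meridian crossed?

0

Leg 1: +169.434° → +45.103°, shortest Δλ = -124.331° (west) — does not cross 180°.
Leg 2: +45.103° → -112.036°, shortest Δλ = -157.139° (west) — does not cross 180°.
Leg 3: -112.036° → +43.733°, shortest Δλ = 155.769° (east) — does not cross 180°.
Leg 4: +43.733° → -71.294°, shortest Δλ = -115.027° (west) — does not cross 180°.
Leg 5: -71.294° → -172.325°, shortest Δλ = -101.031° (west) — does not cross 180°.
Leg 6: -172.325° → -124.265°, shortest Δλ = 48.06° (east) — does not cross 180°.
Total crossings: 0.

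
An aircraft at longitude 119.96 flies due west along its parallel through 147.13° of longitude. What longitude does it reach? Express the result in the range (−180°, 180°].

Start at +119.96°; shift −147.13° → -27.17°.
-27.17° already lies in (−180°, 180°].

-27.17°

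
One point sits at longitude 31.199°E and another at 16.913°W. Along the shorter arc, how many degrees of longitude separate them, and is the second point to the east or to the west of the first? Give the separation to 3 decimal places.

Raw difference: -16.913 − 31.199 = -48.112°.
Normalise into (−180°, 180°]: -48.112° stays -48.112°.
Negative ⇒ the second point lies to the west; separation 48.112°.

48.112° west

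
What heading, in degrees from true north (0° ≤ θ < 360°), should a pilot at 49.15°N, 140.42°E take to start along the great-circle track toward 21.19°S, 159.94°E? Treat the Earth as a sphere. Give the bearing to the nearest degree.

161°

Δλ = 159.94 − 140.42 = 19.52°.
θ = atan2( sin Δλ · cos φ₂ , cos φ₁ · sin φ₂ − sin φ₁ · cos φ₂ · cos Δλ )
  = atan2(0.31154, -0.90117) = 160.929° → normalised to [0°, 360°): 160.929°.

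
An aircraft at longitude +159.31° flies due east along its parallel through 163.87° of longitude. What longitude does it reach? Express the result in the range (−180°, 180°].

Start at +159.31°; shift +163.87° → +323.18°.
+323.18° lies outside (−180°, 180°]; subtract 360° → -36.82°.

-36.82°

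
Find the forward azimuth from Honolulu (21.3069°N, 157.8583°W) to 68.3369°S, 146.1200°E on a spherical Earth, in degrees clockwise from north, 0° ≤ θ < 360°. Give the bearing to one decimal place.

Δλ = 146.1200 − -157.8583 = 303.9783°; wrapped into (−180°, 180°]: -56.0217°.
θ = atan2( sin Δλ · cos φ₂ , cos φ₁ · sin φ₂ − sin φ₁ · cos φ₂ · cos Δλ )
  = atan2(-0.30612, -0.94081) = -161.976° → normalised to [0°, 360°): 198.024°.

198.0°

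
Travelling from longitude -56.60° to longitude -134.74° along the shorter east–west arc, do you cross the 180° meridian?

No

Signed shortest Δλ = ((-134.74 − -56.60 + 180) mod 360) − 180 = -78.14°.
Going west by 78.14° from -56.60° reaches -134.74° without touching 180°.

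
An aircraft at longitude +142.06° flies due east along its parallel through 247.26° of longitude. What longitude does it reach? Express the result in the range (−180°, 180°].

+29.32°

Start at +142.06°; shift +247.26° → +389.32°.
+389.32° lies outside (−180°, 180°]; subtract 360° → +29.32°.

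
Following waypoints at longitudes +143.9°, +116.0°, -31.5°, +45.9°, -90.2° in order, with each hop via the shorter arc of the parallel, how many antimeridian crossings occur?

Leg 1: +143.9° → +116.0°, shortest Δλ = -27.9° (west) — does not cross 180°.
Leg 2: +116.0° → -31.5°, shortest Δλ = -147.5° (west) — does not cross 180°.
Leg 3: -31.5° → +45.9°, shortest Δλ = 77.4° (east) — does not cross 180°.
Leg 4: +45.9° → -90.2°, shortest Δλ = -136.1° (west) — does not cross 180°.
Total crossings: 0.

0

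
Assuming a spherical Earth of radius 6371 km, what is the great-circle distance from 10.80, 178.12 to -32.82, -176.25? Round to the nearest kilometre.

4887 km

Δλ = -176.25 − 178.12 = -354.37°; wrapped into (−180°, 180°]: 5.63°.
Δφ = -32.82 − 10.80 = -43.62°.
a = sin²(Δφ/2) + cos φ₁ · cos φ₂ · sin²(Δλ/2) = 0.140025.
c = 2·atan2(√a, √(1−a)) = 0.76707 rad → d = 6371·c ≈ 4886.99 km.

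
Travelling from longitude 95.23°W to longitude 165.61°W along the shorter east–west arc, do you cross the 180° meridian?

Signed shortest Δλ = ((-165.61 − -95.23 + 180) mod 360) − 180 = -70.38°.
Going west by 70.38° from -95.23° reaches -165.61° without touching 180°.

No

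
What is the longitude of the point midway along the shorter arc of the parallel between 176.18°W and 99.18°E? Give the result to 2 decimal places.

Signed shortest Δλ from -176.18° to +99.18° is -84.64°.
Midpoint longitude = -176.18° + (-84.64°)/2 = -176.18° − 42.32° = -218.50°.
Normalise into (−180°, 180°]: +141.50°.
(The naïve average (-176.18 + +99.18)/2 = -38.5° is on the wrong side of the globe.)

141.50°E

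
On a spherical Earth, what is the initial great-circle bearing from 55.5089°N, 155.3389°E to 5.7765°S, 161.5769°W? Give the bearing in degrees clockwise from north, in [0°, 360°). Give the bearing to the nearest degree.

Δλ = -161.5769 − 155.3389 = -316.9158°; wrapped into (−180°, 180°]: 43.0842°.
θ = atan2( sin Δλ · cos φ₂ , cos φ₁ · sin φ₂ − sin φ₁ · cos φ₂ · cos Δλ )
  = atan2(0.67960, -0.65590) = 133.983° → normalised to [0°, 360°): 133.983°.

134°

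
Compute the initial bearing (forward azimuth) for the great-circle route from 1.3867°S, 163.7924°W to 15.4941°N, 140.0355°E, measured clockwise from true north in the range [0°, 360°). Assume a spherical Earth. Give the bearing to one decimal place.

289.3°

Δλ = 140.0355 − -163.7924 = 303.8279°; wrapped into (−180°, 180°]: -56.1721°.
θ = atan2( sin Δλ · cos φ₂ , cos φ₁ · sin φ₂ − sin φ₁ · cos φ₂ · cos Δλ )
  = atan2(-0.80052, 0.28004) = -70.719° → normalised to [0°, 360°): 289.281°.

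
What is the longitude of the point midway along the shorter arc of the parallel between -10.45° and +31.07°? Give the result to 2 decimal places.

+10.31°

Signed shortest Δλ from -10.45° to +31.07° is +41.52°.
Midpoint longitude = -10.45° + (+41.52°)/2 = -10.45° + 20.76° = +10.31°.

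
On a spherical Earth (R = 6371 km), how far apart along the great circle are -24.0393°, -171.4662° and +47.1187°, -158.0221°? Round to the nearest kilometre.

Δλ = -158.0221 − -171.4662 = 13.4441°.
Δφ = 47.1187 − -24.0393 = 71.1580°.
a = sin²(Δφ/2) + cos φ₁ · cos φ₂ · sin²(Δλ/2) = 0.347035.
c = 2·atan2(√a, √(1−a)) = 1.25988 rad → d = 6371·c ≈ 8026.70 km.

8027 km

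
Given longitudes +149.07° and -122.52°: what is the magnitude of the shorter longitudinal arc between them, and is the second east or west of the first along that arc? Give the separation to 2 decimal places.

Raw difference: -122.52 − 149.07 = -271.59°.
Normalise into (−180°, 180°]: -271.59° + 360° = 88.41°.
Positive ⇒ the second point lies to the east; separation 88.41°.

88.41° east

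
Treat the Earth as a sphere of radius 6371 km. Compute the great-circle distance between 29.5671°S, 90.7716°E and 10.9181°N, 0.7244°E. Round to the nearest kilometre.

Δλ = 0.7244 − 90.7716 = -90.0472°.
Δφ = 10.9181 − -29.5671 = 40.4852°.
a = sin²(Δφ/2) + cos φ₁ · cos φ₂ · sin²(Δλ/2) = 0.547082.
c = 2·atan2(√a, √(1−a)) = 1.66510 rad → d = 6371·c ≈ 10608.35 km.

10608 km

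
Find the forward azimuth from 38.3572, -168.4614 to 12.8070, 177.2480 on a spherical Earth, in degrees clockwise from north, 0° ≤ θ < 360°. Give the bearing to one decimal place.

210.3°

Δλ = 177.2480 − -168.4614 = 345.7094°; wrapped into (−180°, 180°]: -14.2906°.
θ = atan2( sin Δλ · cos φ₂ , cos φ₁ · sin φ₂ − sin φ₁ · cos φ₂ · cos Δλ )
  = atan2(-0.24070, -0.41258) = -149.741° → normalised to [0°, 360°): 210.259°.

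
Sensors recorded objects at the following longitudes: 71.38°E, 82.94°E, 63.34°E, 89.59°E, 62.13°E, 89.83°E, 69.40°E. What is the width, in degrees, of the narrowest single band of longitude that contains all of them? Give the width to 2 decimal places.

Sort the longitudes: +62.13°, +63.34°, +69.40°, +71.38°, +82.94°, +89.59°, +89.83°.
Eastward gaps between consecutive values (wrapping around): 1.21°, 6.06°, 1.98°, 11.56°, 6.65°, 0.24°, 332.30°.
Largest gap = 332.30° ⇒ minimal covering band is its complement: 360° − 332.30° = 27.70°.
Band runs from +62.13° eastward to +89.83°.

27.70°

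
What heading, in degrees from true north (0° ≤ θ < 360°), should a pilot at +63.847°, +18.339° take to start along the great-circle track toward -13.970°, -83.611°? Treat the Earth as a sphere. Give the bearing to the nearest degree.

Δλ = -83.611 − 18.339 = -101.950°.
θ = atan2( sin Δλ · cos φ₂ , cos φ₁ · sin φ₂ − sin φ₁ · cos φ₂ · cos Δλ )
  = atan2(-0.94939, 0.07395) = -85.546° → normalised to [0°, 360°): 274.454°.

274°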